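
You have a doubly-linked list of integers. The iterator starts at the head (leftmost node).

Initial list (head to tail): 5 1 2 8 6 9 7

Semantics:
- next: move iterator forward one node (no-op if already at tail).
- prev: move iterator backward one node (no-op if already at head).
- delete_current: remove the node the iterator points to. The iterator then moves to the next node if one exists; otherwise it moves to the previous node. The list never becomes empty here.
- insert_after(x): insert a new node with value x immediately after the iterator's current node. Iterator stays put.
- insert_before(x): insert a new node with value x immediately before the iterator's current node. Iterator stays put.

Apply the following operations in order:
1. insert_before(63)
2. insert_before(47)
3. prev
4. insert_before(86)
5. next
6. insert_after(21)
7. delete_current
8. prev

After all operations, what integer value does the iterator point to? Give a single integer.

After 1 (insert_before(63)): list=[63, 5, 1, 2, 8, 6, 9, 7] cursor@5
After 2 (insert_before(47)): list=[63, 47, 5, 1, 2, 8, 6, 9, 7] cursor@5
After 3 (prev): list=[63, 47, 5, 1, 2, 8, 6, 9, 7] cursor@47
After 4 (insert_before(86)): list=[63, 86, 47, 5, 1, 2, 8, 6, 9, 7] cursor@47
After 5 (next): list=[63, 86, 47, 5, 1, 2, 8, 6, 9, 7] cursor@5
After 6 (insert_after(21)): list=[63, 86, 47, 5, 21, 1, 2, 8, 6, 9, 7] cursor@5
After 7 (delete_current): list=[63, 86, 47, 21, 1, 2, 8, 6, 9, 7] cursor@21
After 8 (prev): list=[63, 86, 47, 21, 1, 2, 8, 6, 9, 7] cursor@47

Answer: 47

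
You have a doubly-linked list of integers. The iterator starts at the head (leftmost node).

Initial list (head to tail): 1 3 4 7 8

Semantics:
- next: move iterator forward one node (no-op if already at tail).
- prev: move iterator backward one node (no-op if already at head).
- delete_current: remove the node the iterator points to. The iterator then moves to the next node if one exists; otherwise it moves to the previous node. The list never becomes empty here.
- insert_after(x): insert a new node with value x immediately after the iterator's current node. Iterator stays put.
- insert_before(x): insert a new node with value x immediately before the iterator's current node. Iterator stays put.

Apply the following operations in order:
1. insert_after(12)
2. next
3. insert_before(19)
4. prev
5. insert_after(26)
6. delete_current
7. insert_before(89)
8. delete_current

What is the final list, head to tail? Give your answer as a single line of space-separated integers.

Answer: 1 89 12 3 4 7 8

Derivation:
After 1 (insert_after(12)): list=[1, 12, 3, 4, 7, 8] cursor@1
After 2 (next): list=[1, 12, 3, 4, 7, 8] cursor@12
After 3 (insert_before(19)): list=[1, 19, 12, 3, 4, 7, 8] cursor@12
After 4 (prev): list=[1, 19, 12, 3, 4, 7, 8] cursor@19
After 5 (insert_after(26)): list=[1, 19, 26, 12, 3, 4, 7, 8] cursor@19
After 6 (delete_current): list=[1, 26, 12, 3, 4, 7, 8] cursor@26
After 7 (insert_before(89)): list=[1, 89, 26, 12, 3, 4, 7, 8] cursor@26
After 8 (delete_current): list=[1, 89, 12, 3, 4, 7, 8] cursor@12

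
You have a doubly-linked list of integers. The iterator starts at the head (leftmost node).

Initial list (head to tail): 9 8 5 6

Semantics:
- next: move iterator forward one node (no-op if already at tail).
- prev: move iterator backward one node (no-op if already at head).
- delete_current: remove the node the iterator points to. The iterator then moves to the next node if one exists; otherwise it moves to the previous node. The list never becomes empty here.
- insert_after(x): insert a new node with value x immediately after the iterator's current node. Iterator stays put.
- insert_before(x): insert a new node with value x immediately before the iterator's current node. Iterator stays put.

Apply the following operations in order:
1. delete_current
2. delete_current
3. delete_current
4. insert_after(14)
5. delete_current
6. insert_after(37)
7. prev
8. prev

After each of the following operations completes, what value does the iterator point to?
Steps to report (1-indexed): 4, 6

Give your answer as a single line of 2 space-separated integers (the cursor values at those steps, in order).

Answer: 6 14

Derivation:
After 1 (delete_current): list=[8, 5, 6] cursor@8
After 2 (delete_current): list=[5, 6] cursor@5
After 3 (delete_current): list=[6] cursor@6
After 4 (insert_after(14)): list=[6, 14] cursor@6
After 5 (delete_current): list=[14] cursor@14
After 6 (insert_after(37)): list=[14, 37] cursor@14
After 7 (prev): list=[14, 37] cursor@14
After 8 (prev): list=[14, 37] cursor@14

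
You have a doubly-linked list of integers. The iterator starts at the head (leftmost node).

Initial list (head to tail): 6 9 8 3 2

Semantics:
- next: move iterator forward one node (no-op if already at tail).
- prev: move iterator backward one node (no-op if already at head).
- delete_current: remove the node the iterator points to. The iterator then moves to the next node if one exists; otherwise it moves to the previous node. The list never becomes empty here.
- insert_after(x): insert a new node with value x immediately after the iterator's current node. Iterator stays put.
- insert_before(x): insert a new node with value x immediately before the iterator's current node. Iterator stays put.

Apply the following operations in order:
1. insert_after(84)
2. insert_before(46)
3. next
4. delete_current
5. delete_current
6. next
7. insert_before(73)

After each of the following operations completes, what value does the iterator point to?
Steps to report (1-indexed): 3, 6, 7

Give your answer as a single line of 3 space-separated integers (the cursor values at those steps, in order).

Answer: 84 3 3

Derivation:
After 1 (insert_after(84)): list=[6, 84, 9, 8, 3, 2] cursor@6
After 2 (insert_before(46)): list=[46, 6, 84, 9, 8, 3, 2] cursor@6
After 3 (next): list=[46, 6, 84, 9, 8, 3, 2] cursor@84
After 4 (delete_current): list=[46, 6, 9, 8, 3, 2] cursor@9
After 5 (delete_current): list=[46, 6, 8, 3, 2] cursor@8
After 6 (next): list=[46, 6, 8, 3, 2] cursor@3
After 7 (insert_before(73)): list=[46, 6, 8, 73, 3, 2] cursor@3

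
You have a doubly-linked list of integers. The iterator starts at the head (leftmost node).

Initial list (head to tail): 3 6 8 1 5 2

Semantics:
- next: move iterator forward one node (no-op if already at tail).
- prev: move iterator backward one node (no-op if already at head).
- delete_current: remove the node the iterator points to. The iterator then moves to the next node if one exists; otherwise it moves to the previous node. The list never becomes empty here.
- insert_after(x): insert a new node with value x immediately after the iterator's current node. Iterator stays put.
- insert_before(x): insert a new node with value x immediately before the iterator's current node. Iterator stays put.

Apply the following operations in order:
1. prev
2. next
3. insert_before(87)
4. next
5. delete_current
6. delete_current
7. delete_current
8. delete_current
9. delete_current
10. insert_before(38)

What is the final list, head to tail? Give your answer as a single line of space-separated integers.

After 1 (prev): list=[3, 6, 8, 1, 5, 2] cursor@3
After 2 (next): list=[3, 6, 8, 1, 5, 2] cursor@6
After 3 (insert_before(87)): list=[3, 87, 6, 8, 1, 5, 2] cursor@6
After 4 (next): list=[3, 87, 6, 8, 1, 5, 2] cursor@8
After 5 (delete_current): list=[3, 87, 6, 1, 5, 2] cursor@1
After 6 (delete_current): list=[3, 87, 6, 5, 2] cursor@5
After 7 (delete_current): list=[3, 87, 6, 2] cursor@2
After 8 (delete_current): list=[3, 87, 6] cursor@6
After 9 (delete_current): list=[3, 87] cursor@87
After 10 (insert_before(38)): list=[3, 38, 87] cursor@87

Answer: 3 38 87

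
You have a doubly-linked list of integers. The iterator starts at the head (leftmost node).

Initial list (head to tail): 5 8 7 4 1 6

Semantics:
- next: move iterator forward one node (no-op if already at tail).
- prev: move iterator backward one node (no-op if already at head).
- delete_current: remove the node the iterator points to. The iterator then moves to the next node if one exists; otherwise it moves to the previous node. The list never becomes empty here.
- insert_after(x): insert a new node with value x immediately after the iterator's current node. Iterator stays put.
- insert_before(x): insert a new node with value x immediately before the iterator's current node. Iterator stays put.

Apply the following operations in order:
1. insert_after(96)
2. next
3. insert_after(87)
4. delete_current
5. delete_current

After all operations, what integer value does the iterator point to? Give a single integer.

After 1 (insert_after(96)): list=[5, 96, 8, 7, 4, 1, 6] cursor@5
After 2 (next): list=[5, 96, 8, 7, 4, 1, 6] cursor@96
After 3 (insert_after(87)): list=[5, 96, 87, 8, 7, 4, 1, 6] cursor@96
After 4 (delete_current): list=[5, 87, 8, 7, 4, 1, 6] cursor@87
After 5 (delete_current): list=[5, 8, 7, 4, 1, 6] cursor@8

Answer: 8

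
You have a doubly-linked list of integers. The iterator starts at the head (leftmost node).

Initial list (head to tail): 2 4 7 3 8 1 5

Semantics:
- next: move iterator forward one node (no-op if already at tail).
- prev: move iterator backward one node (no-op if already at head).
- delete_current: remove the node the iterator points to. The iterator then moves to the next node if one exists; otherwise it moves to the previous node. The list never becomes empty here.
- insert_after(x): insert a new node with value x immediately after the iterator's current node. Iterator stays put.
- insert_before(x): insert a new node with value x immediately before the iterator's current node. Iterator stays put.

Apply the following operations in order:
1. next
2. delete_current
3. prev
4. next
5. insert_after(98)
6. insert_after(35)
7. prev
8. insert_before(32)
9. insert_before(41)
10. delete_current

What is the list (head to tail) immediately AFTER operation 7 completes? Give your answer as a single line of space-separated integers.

Answer: 2 7 35 98 3 8 1 5

Derivation:
After 1 (next): list=[2, 4, 7, 3, 8, 1, 5] cursor@4
After 2 (delete_current): list=[2, 7, 3, 8, 1, 5] cursor@7
After 3 (prev): list=[2, 7, 3, 8, 1, 5] cursor@2
After 4 (next): list=[2, 7, 3, 8, 1, 5] cursor@7
After 5 (insert_after(98)): list=[2, 7, 98, 3, 8, 1, 5] cursor@7
After 6 (insert_after(35)): list=[2, 7, 35, 98, 3, 8, 1, 5] cursor@7
After 7 (prev): list=[2, 7, 35, 98, 3, 8, 1, 5] cursor@2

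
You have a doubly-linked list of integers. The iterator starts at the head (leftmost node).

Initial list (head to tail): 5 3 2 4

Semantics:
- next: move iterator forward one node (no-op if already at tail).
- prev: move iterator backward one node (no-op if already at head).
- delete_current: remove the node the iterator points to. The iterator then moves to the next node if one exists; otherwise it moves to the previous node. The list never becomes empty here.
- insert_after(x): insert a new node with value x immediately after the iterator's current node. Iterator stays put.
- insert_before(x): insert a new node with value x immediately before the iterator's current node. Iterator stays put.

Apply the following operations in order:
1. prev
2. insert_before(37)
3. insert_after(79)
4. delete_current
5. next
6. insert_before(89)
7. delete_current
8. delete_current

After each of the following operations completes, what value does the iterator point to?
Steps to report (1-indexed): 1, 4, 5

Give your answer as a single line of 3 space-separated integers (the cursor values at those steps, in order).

After 1 (prev): list=[5, 3, 2, 4] cursor@5
After 2 (insert_before(37)): list=[37, 5, 3, 2, 4] cursor@5
After 3 (insert_after(79)): list=[37, 5, 79, 3, 2, 4] cursor@5
After 4 (delete_current): list=[37, 79, 3, 2, 4] cursor@79
After 5 (next): list=[37, 79, 3, 2, 4] cursor@3
After 6 (insert_before(89)): list=[37, 79, 89, 3, 2, 4] cursor@3
After 7 (delete_current): list=[37, 79, 89, 2, 4] cursor@2
After 8 (delete_current): list=[37, 79, 89, 4] cursor@4

Answer: 5 79 3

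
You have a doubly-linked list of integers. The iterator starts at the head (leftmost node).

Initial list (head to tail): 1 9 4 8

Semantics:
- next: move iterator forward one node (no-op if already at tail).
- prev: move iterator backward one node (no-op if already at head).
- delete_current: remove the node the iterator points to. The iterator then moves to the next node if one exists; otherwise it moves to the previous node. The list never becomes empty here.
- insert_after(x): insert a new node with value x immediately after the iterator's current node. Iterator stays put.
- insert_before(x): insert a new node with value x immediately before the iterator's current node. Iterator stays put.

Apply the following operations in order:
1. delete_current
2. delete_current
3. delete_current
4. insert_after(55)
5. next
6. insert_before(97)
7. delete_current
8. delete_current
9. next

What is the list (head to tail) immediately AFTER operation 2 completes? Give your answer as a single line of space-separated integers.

After 1 (delete_current): list=[9, 4, 8] cursor@9
After 2 (delete_current): list=[4, 8] cursor@4

Answer: 4 8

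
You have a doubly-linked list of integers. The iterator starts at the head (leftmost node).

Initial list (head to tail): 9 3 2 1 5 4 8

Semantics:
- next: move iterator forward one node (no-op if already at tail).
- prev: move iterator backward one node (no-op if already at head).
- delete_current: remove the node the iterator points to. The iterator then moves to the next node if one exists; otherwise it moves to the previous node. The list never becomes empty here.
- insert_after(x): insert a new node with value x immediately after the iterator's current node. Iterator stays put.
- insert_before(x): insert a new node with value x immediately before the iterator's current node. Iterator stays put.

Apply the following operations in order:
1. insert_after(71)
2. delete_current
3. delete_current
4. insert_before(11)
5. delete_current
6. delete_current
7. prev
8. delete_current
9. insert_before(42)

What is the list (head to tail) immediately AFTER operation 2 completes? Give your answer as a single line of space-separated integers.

Answer: 71 3 2 1 5 4 8

Derivation:
After 1 (insert_after(71)): list=[9, 71, 3, 2, 1, 5, 4, 8] cursor@9
After 2 (delete_current): list=[71, 3, 2, 1, 5, 4, 8] cursor@71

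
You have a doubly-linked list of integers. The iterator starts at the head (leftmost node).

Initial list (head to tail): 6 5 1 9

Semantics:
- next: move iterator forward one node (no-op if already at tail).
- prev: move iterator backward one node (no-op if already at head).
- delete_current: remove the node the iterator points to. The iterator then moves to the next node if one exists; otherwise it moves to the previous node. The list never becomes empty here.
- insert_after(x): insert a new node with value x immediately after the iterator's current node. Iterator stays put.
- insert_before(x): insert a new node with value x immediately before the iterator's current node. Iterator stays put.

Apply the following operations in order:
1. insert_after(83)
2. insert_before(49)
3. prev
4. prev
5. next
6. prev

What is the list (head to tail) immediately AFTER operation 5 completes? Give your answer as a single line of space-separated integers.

After 1 (insert_after(83)): list=[6, 83, 5, 1, 9] cursor@6
After 2 (insert_before(49)): list=[49, 6, 83, 5, 1, 9] cursor@6
After 3 (prev): list=[49, 6, 83, 5, 1, 9] cursor@49
After 4 (prev): list=[49, 6, 83, 5, 1, 9] cursor@49
After 5 (next): list=[49, 6, 83, 5, 1, 9] cursor@6

Answer: 49 6 83 5 1 9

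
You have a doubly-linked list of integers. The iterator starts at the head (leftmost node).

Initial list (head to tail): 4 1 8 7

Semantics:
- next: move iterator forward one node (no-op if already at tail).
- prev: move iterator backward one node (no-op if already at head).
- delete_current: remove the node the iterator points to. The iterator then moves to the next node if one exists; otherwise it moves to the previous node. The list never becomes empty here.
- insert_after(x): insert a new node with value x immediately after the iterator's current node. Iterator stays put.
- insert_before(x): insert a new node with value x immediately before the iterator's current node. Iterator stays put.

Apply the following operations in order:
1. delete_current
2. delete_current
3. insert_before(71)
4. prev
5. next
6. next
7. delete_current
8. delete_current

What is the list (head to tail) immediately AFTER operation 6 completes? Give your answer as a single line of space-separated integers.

Answer: 71 8 7

Derivation:
After 1 (delete_current): list=[1, 8, 7] cursor@1
After 2 (delete_current): list=[8, 7] cursor@8
After 3 (insert_before(71)): list=[71, 8, 7] cursor@8
After 4 (prev): list=[71, 8, 7] cursor@71
After 5 (next): list=[71, 8, 7] cursor@8
After 6 (next): list=[71, 8, 7] cursor@7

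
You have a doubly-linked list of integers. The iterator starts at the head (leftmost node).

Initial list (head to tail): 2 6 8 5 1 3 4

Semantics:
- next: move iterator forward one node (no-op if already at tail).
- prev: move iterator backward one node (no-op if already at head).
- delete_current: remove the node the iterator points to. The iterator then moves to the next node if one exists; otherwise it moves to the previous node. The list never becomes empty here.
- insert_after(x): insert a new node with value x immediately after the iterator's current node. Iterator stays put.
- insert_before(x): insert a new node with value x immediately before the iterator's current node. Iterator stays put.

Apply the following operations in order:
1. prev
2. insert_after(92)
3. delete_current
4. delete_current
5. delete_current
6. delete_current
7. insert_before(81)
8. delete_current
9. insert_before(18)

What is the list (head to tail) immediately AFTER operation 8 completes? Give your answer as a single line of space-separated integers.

Answer: 81 1 3 4

Derivation:
After 1 (prev): list=[2, 6, 8, 5, 1, 3, 4] cursor@2
After 2 (insert_after(92)): list=[2, 92, 6, 8, 5, 1, 3, 4] cursor@2
After 3 (delete_current): list=[92, 6, 8, 5, 1, 3, 4] cursor@92
After 4 (delete_current): list=[6, 8, 5, 1, 3, 4] cursor@6
After 5 (delete_current): list=[8, 5, 1, 3, 4] cursor@8
After 6 (delete_current): list=[5, 1, 3, 4] cursor@5
After 7 (insert_before(81)): list=[81, 5, 1, 3, 4] cursor@5
After 8 (delete_current): list=[81, 1, 3, 4] cursor@1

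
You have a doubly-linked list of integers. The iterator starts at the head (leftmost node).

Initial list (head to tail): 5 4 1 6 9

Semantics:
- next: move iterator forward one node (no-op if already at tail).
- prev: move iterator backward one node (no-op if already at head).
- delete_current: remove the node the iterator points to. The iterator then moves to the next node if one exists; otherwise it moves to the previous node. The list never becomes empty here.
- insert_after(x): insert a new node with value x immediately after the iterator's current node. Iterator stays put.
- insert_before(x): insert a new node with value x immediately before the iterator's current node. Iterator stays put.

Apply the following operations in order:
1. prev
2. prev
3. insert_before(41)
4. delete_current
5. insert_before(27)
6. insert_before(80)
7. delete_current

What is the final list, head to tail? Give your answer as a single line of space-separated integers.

After 1 (prev): list=[5, 4, 1, 6, 9] cursor@5
After 2 (prev): list=[5, 4, 1, 6, 9] cursor@5
After 3 (insert_before(41)): list=[41, 5, 4, 1, 6, 9] cursor@5
After 4 (delete_current): list=[41, 4, 1, 6, 9] cursor@4
After 5 (insert_before(27)): list=[41, 27, 4, 1, 6, 9] cursor@4
After 6 (insert_before(80)): list=[41, 27, 80, 4, 1, 6, 9] cursor@4
After 7 (delete_current): list=[41, 27, 80, 1, 6, 9] cursor@1

Answer: 41 27 80 1 6 9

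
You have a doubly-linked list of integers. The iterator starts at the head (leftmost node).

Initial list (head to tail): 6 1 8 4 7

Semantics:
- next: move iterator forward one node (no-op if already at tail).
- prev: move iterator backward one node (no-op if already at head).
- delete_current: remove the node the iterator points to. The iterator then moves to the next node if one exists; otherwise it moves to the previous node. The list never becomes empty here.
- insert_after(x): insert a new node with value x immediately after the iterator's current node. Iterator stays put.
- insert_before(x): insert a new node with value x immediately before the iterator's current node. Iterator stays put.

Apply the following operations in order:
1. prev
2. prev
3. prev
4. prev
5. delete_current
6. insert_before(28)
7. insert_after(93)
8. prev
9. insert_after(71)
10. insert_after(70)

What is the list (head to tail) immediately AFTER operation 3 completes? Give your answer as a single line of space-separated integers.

Answer: 6 1 8 4 7

Derivation:
After 1 (prev): list=[6, 1, 8, 4, 7] cursor@6
After 2 (prev): list=[6, 1, 8, 4, 7] cursor@6
After 3 (prev): list=[6, 1, 8, 4, 7] cursor@6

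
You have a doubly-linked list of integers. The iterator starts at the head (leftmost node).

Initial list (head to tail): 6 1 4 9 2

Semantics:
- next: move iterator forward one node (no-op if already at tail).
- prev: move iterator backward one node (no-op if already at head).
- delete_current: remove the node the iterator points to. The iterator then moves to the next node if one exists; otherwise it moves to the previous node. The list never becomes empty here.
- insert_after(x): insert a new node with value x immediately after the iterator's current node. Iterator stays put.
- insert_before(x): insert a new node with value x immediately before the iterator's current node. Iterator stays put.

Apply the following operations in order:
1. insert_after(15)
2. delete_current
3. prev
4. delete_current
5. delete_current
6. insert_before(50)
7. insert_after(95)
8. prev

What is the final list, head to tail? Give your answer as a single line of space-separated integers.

Answer: 50 4 95 9 2

Derivation:
After 1 (insert_after(15)): list=[6, 15, 1, 4, 9, 2] cursor@6
After 2 (delete_current): list=[15, 1, 4, 9, 2] cursor@15
After 3 (prev): list=[15, 1, 4, 9, 2] cursor@15
After 4 (delete_current): list=[1, 4, 9, 2] cursor@1
After 5 (delete_current): list=[4, 9, 2] cursor@4
After 6 (insert_before(50)): list=[50, 4, 9, 2] cursor@4
After 7 (insert_after(95)): list=[50, 4, 95, 9, 2] cursor@4
After 8 (prev): list=[50, 4, 95, 9, 2] cursor@50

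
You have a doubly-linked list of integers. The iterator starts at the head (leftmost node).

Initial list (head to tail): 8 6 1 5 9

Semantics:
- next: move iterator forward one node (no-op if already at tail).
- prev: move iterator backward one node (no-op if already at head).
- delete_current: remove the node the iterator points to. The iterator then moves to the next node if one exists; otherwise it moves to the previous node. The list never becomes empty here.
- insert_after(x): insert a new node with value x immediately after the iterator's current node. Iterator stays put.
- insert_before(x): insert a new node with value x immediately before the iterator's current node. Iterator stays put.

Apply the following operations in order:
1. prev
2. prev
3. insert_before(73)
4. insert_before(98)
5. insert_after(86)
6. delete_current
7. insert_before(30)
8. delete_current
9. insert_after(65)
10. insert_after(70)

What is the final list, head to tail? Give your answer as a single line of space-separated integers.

Answer: 73 98 30 6 70 65 1 5 9

Derivation:
After 1 (prev): list=[8, 6, 1, 5, 9] cursor@8
After 2 (prev): list=[8, 6, 1, 5, 9] cursor@8
After 3 (insert_before(73)): list=[73, 8, 6, 1, 5, 9] cursor@8
After 4 (insert_before(98)): list=[73, 98, 8, 6, 1, 5, 9] cursor@8
After 5 (insert_after(86)): list=[73, 98, 8, 86, 6, 1, 5, 9] cursor@8
After 6 (delete_current): list=[73, 98, 86, 6, 1, 5, 9] cursor@86
After 7 (insert_before(30)): list=[73, 98, 30, 86, 6, 1, 5, 9] cursor@86
After 8 (delete_current): list=[73, 98, 30, 6, 1, 5, 9] cursor@6
After 9 (insert_after(65)): list=[73, 98, 30, 6, 65, 1, 5, 9] cursor@6
After 10 (insert_after(70)): list=[73, 98, 30, 6, 70, 65, 1, 5, 9] cursor@6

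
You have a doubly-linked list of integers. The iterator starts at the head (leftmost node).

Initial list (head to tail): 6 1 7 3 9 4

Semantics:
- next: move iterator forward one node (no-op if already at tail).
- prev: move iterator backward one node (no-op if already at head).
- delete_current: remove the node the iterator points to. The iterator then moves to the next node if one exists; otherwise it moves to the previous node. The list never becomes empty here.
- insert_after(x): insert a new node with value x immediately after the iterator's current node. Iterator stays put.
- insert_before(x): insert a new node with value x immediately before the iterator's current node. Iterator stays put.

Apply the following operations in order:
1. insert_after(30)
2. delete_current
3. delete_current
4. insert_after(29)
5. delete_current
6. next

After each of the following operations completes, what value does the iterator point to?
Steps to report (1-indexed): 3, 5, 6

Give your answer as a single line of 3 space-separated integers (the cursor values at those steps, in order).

Answer: 1 29 7

Derivation:
After 1 (insert_after(30)): list=[6, 30, 1, 7, 3, 9, 4] cursor@6
After 2 (delete_current): list=[30, 1, 7, 3, 9, 4] cursor@30
After 3 (delete_current): list=[1, 7, 3, 9, 4] cursor@1
After 4 (insert_after(29)): list=[1, 29, 7, 3, 9, 4] cursor@1
After 5 (delete_current): list=[29, 7, 3, 9, 4] cursor@29
After 6 (next): list=[29, 7, 3, 9, 4] cursor@7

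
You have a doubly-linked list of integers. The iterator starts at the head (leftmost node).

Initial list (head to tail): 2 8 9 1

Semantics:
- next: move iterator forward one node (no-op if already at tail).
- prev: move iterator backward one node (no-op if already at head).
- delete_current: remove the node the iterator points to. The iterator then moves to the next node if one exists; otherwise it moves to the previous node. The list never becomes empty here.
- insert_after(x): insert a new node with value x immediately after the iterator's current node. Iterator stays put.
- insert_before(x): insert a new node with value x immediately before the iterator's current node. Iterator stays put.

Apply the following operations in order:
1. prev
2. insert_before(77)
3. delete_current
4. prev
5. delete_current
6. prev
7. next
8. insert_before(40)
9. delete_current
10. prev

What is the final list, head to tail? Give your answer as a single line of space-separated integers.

After 1 (prev): list=[2, 8, 9, 1] cursor@2
After 2 (insert_before(77)): list=[77, 2, 8, 9, 1] cursor@2
After 3 (delete_current): list=[77, 8, 9, 1] cursor@8
After 4 (prev): list=[77, 8, 9, 1] cursor@77
After 5 (delete_current): list=[8, 9, 1] cursor@8
After 6 (prev): list=[8, 9, 1] cursor@8
After 7 (next): list=[8, 9, 1] cursor@9
After 8 (insert_before(40)): list=[8, 40, 9, 1] cursor@9
After 9 (delete_current): list=[8, 40, 1] cursor@1
After 10 (prev): list=[8, 40, 1] cursor@40

Answer: 8 40 1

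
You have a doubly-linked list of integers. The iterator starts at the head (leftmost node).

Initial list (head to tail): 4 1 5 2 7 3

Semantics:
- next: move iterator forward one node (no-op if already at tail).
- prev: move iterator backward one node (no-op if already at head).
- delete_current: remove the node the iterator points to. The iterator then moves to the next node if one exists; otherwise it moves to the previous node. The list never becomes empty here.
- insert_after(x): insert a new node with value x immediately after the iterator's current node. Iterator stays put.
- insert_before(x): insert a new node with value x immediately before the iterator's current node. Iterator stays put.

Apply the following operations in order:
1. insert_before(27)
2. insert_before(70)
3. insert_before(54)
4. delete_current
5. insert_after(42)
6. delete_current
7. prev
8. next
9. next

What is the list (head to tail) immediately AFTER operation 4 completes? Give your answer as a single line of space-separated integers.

Answer: 27 70 54 1 5 2 7 3

Derivation:
After 1 (insert_before(27)): list=[27, 4, 1, 5, 2, 7, 3] cursor@4
After 2 (insert_before(70)): list=[27, 70, 4, 1, 5, 2, 7, 3] cursor@4
After 3 (insert_before(54)): list=[27, 70, 54, 4, 1, 5, 2, 7, 3] cursor@4
After 4 (delete_current): list=[27, 70, 54, 1, 5, 2, 7, 3] cursor@1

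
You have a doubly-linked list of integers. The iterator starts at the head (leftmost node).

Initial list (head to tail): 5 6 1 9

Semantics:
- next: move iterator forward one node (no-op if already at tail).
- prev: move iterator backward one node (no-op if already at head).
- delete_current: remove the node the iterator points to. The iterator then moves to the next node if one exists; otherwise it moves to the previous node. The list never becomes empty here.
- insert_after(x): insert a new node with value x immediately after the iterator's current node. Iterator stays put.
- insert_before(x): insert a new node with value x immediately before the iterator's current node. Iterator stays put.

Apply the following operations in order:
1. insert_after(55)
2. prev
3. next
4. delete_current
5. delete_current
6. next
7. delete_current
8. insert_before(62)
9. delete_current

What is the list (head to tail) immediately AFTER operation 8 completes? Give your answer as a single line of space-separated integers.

After 1 (insert_after(55)): list=[5, 55, 6, 1, 9] cursor@5
After 2 (prev): list=[5, 55, 6, 1, 9] cursor@5
After 3 (next): list=[5, 55, 6, 1, 9] cursor@55
After 4 (delete_current): list=[5, 6, 1, 9] cursor@6
After 5 (delete_current): list=[5, 1, 9] cursor@1
After 6 (next): list=[5, 1, 9] cursor@9
After 7 (delete_current): list=[5, 1] cursor@1
After 8 (insert_before(62)): list=[5, 62, 1] cursor@1

Answer: 5 62 1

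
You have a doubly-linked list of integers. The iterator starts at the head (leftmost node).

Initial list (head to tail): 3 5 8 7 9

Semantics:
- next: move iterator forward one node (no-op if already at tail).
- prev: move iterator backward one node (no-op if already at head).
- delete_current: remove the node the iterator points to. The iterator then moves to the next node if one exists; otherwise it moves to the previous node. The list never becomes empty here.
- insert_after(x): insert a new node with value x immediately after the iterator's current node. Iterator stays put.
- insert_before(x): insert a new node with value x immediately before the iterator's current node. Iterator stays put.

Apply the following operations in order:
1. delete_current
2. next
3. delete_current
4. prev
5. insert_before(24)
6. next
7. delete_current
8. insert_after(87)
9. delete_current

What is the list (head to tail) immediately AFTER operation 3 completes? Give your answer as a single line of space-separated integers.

After 1 (delete_current): list=[5, 8, 7, 9] cursor@5
After 2 (next): list=[5, 8, 7, 9] cursor@8
After 3 (delete_current): list=[5, 7, 9] cursor@7

Answer: 5 7 9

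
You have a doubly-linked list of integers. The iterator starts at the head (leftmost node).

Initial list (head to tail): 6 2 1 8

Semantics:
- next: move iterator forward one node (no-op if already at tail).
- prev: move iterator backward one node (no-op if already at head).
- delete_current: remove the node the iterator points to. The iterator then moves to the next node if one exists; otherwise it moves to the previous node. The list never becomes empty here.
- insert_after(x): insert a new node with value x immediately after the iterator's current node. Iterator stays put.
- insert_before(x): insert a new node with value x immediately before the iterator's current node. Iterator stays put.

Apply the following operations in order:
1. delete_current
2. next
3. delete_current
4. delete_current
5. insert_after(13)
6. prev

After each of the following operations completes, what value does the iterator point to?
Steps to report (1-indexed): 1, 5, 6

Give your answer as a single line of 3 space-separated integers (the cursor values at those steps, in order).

After 1 (delete_current): list=[2, 1, 8] cursor@2
After 2 (next): list=[2, 1, 8] cursor@1
After 3 (delete_current): list=[2, 8] cursor@8
After 4 (delete_current): list=[2] cursor@2
After 5 (insert_after(13)): list=[2, 13] cursor@2
After 6 (prev): list=[2, 13] cursor@2

Answer: 2 2 2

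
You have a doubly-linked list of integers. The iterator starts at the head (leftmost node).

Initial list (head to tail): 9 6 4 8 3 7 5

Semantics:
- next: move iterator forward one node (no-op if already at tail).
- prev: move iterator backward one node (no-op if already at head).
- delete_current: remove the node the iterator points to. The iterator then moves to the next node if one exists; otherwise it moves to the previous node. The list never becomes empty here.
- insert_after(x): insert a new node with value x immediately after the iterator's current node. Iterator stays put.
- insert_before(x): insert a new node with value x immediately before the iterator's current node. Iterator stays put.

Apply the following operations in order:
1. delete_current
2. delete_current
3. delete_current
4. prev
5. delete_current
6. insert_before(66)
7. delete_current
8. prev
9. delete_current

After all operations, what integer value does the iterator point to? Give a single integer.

Answer: 7

Derivation:
After 1 (delete_current): list=[6, 4, 8, 3, 7, 5] cursor@6
After 2 (delete_current): list=[4, 8, 3, 7, 5] cursor@4
After 3 (delete_current): list=[8, 3, 7, 5] cursor@8
After 4 (prev): list=[8, 3, 7, 5] cursor@8
After 5 (delete_current): list=[3, 7, 5] cursor@3
After 6 (insert_before(66)): list=[66, 3, 7, 5] cursor@3
After 7 (delete_current): list=[66, 7, 5] cursor@7
After 8 (prev): list=[66, 7, 5] cursor@66
After 9 (delete_current): list=[7, 5] cursor@7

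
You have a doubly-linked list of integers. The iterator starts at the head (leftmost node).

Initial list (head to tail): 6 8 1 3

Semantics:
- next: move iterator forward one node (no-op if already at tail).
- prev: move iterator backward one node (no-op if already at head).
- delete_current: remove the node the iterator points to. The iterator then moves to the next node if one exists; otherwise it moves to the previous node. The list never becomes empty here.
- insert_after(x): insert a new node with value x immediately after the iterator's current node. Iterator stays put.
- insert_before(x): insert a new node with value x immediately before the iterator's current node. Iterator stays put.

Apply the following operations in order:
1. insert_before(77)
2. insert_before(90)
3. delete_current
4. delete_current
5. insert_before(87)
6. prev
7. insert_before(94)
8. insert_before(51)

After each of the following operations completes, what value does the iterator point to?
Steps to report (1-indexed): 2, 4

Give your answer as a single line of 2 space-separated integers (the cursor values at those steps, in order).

Answer: 6 1

Derivation:
After 1 (insert_before(77)): list=[77, 6, 8, 1, 3] cursor@6
After 2 (insert_before(90)): list=[77, 90, 6, 8, 1, 3] cursor@6
After 3 (delete_current): list=[77, 90, 8, 1, 3] cursor@8
After 4 (delete_current): list=[77, 90, 1, 3] cursor@1
After 5 (insert_before(87)): list=[77, 90, 87, 1, 3] cursor@1
After 6 (prev): list=[77, 90, 87, 1, 3] cursor@87
After 7 (insert_before(94)): list=[77, 90, 94, 87, 1, 3] cursor@87
After 8 (insert_before(51)): list=[77, 90, 94, 51, 87, 1, 3] cursor@87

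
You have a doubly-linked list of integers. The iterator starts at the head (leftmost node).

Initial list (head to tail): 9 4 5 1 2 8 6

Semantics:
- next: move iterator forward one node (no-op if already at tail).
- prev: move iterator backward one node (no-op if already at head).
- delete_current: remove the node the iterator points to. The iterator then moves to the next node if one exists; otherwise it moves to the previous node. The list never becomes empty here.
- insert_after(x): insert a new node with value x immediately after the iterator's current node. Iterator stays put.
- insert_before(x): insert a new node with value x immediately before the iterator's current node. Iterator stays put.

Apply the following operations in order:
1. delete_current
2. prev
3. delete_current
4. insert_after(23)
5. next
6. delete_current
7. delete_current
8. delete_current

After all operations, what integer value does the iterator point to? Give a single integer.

After 1 (delete_current): list=[4, 5, 1, 2, 8, 6] cursor@4
After 2 (prev): list=[4, 5, 1, 2, 8, 6] cursor@4
After 3 (delete_current): list=[5, 1, 2, 8, 6] cursor@5
After 4 (insert_after(23)): list=[5, 23, 1, 2, 8, 6] cursor@5
After 5 (next): list=[5, 23, 1, 2, 8, 6] cursor@23
After 6 (delete_current): list=[5, 1, 2, 8, 6] cursor@1
After 7 (delete_current): list=[5, 2, 8, 6] cursor@2
After 8 (delete_current): list=[5, 8, 6] cursor@8

Answer: 8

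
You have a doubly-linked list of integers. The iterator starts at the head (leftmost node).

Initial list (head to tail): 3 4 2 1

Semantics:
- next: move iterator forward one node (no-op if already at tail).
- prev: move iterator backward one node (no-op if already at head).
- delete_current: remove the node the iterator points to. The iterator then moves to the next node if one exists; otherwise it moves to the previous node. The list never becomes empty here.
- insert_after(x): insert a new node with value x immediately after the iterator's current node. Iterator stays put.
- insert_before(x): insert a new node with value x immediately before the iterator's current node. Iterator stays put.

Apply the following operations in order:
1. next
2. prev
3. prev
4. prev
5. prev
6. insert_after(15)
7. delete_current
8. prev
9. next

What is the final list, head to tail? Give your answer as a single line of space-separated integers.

Answer: 15 4 2 1

Derivation:
After 1 (next): list=[3, 4, 2, 1] cursor@4
After 2 (prev): list=[3, 4, 2, 1] cursor@3
After 3 (prev): list=[3, 4, 2, 1] cursor@3
After 4 (prev): list=[3, 4, 2, 1] cursor@3
After 5 (prev): list=[3, 4, 2, 1] cursor@3
After 6 (insert_after(15)): list=[3, 15, 4, 2, 1] cursor@3
After 7 (delete_current): list=[15, 4, 2, 1] cursor@15
After 8 (prev): list=[15, 4, 2, 1] cursor@15
After 9 (next): list=[15, 4, 2, 1] cursor@4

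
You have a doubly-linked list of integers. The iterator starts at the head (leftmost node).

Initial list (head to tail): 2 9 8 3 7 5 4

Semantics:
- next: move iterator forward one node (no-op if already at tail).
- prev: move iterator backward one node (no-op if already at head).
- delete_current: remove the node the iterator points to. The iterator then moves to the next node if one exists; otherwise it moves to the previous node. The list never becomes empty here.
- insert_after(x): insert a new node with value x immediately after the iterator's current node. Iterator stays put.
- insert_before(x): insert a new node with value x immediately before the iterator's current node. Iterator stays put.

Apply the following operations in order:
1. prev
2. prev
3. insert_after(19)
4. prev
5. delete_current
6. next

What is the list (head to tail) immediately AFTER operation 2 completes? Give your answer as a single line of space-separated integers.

Answer: 2 9 8 3 7 5 4

Derivation:
After 1 (prev): list=[2, 9, 8, 3, 7, 5, 4] cursor@2
After 2 (prev): list=[2, 9, 8, 3, 7, 5, 4] cursor@2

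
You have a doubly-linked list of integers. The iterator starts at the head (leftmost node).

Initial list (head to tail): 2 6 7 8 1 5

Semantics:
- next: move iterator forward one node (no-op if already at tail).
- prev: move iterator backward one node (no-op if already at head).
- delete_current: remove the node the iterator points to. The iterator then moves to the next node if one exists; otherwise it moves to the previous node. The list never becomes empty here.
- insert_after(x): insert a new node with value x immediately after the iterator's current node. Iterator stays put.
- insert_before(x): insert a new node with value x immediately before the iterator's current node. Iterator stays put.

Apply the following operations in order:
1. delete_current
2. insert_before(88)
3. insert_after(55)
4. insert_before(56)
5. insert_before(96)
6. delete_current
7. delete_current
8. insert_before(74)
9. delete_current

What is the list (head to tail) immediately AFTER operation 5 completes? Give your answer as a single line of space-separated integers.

Answer: 88 56 96 6 55 7 8 1 5

Derivation:
After 1 (delete_current): list=[6, 7, 8, 1, 5] cursor@6
After 2 (insert_before(88)): list=[88, 6, 7, 8, 1, 5] cursor@6
After 3 (insert_after(55)): list=[88, 6, 55, 7, 8, 1, 5] cursor@6
After 4 (insert_before(56)): list=[88, 56, 6, 55, 7, 8, 1, 5] cursor@6
After 5 (insert_before(96)): list=[88, 56, 96, 6, 55, 7, 8, 1, 5] cursor@6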